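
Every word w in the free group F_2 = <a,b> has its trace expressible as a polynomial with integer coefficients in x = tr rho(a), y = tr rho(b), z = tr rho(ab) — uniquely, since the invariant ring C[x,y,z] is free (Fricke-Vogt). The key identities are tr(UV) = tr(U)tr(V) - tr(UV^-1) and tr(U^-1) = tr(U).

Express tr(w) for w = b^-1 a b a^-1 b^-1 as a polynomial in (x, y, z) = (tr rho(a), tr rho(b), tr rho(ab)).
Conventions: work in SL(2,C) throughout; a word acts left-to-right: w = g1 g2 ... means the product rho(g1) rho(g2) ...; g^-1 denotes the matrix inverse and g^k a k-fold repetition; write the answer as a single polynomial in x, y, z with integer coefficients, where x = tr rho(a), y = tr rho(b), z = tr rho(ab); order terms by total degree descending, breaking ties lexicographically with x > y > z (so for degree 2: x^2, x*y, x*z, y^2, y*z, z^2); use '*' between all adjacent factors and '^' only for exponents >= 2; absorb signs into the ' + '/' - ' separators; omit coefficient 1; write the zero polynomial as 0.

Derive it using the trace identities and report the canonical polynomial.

-x*y^2*z + x^2*y + y^3 + y*z^2 - 3*y

and trace(b a b) = trace(b) trace(a b) - trace(a)  (reduce the b square) = y*z - x
next, trace(b a b a) = trace(b a) trace(b a) - trace(1)  (split on b) = z^2 - 2
and trace(a b a^-1 b) = trace(b a b) trace(a) - trace(b a b a)  (eliminate a^-1) = x*y*z - x^2 - z^2 + 2
next, trace(a b a^-1 b^-1) = trace(a b a^-1) trace(b) - trace(a b a^-1 b)  (eliminate b^-1) = -x*y*z + x^2 + y^2 + z^2 - 2
trace(b^-1 a b a^-1 b^-1) = trace(a b a^-1 b^-1) trace(b) - trace(a b a^-1)  (eliminate b^-1) = -x*y^2*z + x^2*y + y^3 + y*z^2 - 3*y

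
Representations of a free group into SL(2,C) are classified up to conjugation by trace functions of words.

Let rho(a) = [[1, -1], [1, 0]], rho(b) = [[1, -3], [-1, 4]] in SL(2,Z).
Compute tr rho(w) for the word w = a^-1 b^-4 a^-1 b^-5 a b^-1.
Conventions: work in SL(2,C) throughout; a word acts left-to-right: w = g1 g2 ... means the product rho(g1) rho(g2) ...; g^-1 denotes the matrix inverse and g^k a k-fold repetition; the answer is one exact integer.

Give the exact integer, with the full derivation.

462841

rho(a^-1) = [[0, 1], [-1, 1]]
... * rho(b^-1) = [[4, 3], [1, 1]]  ->  [[1, 1], [-3, -2]]
... * rho(b^-1) = [[4, 3], [1, 1]]  ->  [[5, 4], [-14, -11]]
... * rho(b^-1) = [[4, 3], [1, 1]]  ->  [[24, 19], [-67, -53]]
... * rho(b^-1) = [[4, 3], [1, 1]]  ->  [[115, 91], [-321, -254]]
... * rho(a^-1) = [[0, 1], [-1, 1]]  ->  [[-91, 206], [254, -575]]
... * rho(b^-1) = [[4, 3], [1, 1]]  ->  [[-158, -67], [441, 187]]
... * rho(b^-1) = [[4, 3], [1, 1]]  ->  [[-699, -541], [1951, 1510]]
... * rho(b^-1) = [[4, 3], [1, 1]]  ->  [[-3337, -2638], [9314, 7363]]
... * rho(b^-1) = [[4, 3], [1, 1]]  ->  [[-15986, -12649], [44619, 35305]]
... * rho(b^-1) = [[4, 3], [1, 1]]  ->  [[-76593, -60607], [213781, 169162]]
... * rho(a) = [[1, -1], [1, 0]]  ->  [[-137200, 76593], [382943, -213781]]
... * rho(b^-1) = [[4, 3], [1, 1]]  ->  [[-472207, -335007], [1317991, 935048]]
tr = -472207 + 935048 = 462841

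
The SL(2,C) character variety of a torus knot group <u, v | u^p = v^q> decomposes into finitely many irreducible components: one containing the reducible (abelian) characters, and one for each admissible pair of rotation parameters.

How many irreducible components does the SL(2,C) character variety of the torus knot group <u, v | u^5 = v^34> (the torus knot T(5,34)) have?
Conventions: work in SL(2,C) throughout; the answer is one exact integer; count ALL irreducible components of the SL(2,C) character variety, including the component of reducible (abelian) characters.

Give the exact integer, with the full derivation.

In the torus knot group T(5,34), u^5 = v^34 is central, so an irreducible representation sends it to +I or -I (Schur).
This locks tr(u) to 2*cos(pi*alpha/5), alpha in 1..4, and tr(v) to 2*cos(pi*beta/34), beta in 1..33, on each component of irreducible characters.
u^5 = (-1)^alpha I and v^34 = (-1)^beta I must agree, so alpha and beta have equal parity.
Enumerate parity-matched pairs: 2*17 odd-odd plus 2*16 even-even gives 66.
Total: 66 irreducible-character components + 1 reducible (abelian) component = 67.

67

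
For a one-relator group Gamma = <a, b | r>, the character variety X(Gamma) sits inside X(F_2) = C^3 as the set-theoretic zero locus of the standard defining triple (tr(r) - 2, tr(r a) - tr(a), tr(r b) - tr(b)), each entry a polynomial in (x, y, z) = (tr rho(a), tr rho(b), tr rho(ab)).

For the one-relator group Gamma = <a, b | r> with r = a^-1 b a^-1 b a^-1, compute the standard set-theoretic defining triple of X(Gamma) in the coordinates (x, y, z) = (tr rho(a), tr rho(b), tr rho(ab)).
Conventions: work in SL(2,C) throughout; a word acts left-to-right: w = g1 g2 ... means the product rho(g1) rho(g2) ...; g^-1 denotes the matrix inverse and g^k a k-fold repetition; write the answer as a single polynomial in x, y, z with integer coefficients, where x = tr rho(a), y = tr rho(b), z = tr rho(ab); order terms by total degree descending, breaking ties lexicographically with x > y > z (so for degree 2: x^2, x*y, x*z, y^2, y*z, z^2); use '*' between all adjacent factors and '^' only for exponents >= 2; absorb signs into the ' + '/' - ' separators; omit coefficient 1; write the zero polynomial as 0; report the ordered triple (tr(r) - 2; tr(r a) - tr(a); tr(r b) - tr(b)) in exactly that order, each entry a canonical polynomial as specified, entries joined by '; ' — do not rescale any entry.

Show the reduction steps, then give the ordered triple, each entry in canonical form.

x^3*y^2 - 2*x^2*y*z - x*y^2 + x*z^2 + y*z - x - 2; x^2*y^2 - 2*x*y*z + z^2 - x - 2; x^3*y^3 - 3*x^2*y^2*z + 3*x*y*z^2 - z^3 - 3*x*y - y + 3*z

and trace(b^2) = trace(b) * trace(b) - trace(1) = y^2 - 2
trace(b^2 a) = trace(b) * trace(a b) - trace(a) = y*z - x
trace(a^-1 b^2) = trace(b^2) * trace(a) - trace(b^2 a) = x*y^2 - y*z - x
trace(b a^-2 b) = trace(a^-1 b^2) * trace(a) - trace(a^-1 b^2 a) = x^2*y^2 - x*y*z - x^2 - y^2 + 2
trace(b a b a) = trace(a b) * trace(a b) - trace(1) = z^2 - 2
trace(a^-1 b a b) = trace(b a b) * trace(a) - trace(b a b a) = x*y*z - x^2 - z^2 + 2
and trace(b a^-2 b a) = trace(a^-1 b a b) * trace(a) - trace(a^-1 b a b a) = x^2*y*z - x^3 - x*z^2 - y*z + 3*x
and trace(a^-1 b a^-1 b a^-1) = trace(b a^-2 b) * trace(a) - trace(b a^-2 b a) = x^3*y^2 - 2*x^2*y*z - x*y^2 + x*z^2 + y*z - x
and trace(a^-1 b a^-1 b) = trace(b a^-1 b) * trace(a) - trace(b a^-1 b a)  (eliminate a^-1) = x^2*y^2 - 2*x*y*z + z^2 - 2
next, trace(b^3) = trace(b) * trace(b^2) - trace(b) = y^3 - 3*y
and trace(b^3 a) = trace(b) * trace(a b^2) - trace(a b) = y^2*z - x*y - z
next, trace(b a^-1 b^2) = trace(b^3) * trace(a) - trace(b^3 a) = x*y^3 - y^2*z - 2*x*y + z
trace(a b a) = trace(a) * trace(b a) - trace(b) = x*z - y
next, trace(b^2 a b a) = trace(b) * trace(a b a b) - trace(a b a) = y*z^2 - x*z - y
next, trace(b a^-1 b^2 a) = trace(b^2 a b) * trace(a) - trace(b^2 a b a) = x*y^2*z - x^2*y - y*z^2 + y
trace(b a^-1 b a^-1 b) = trace(b a^-1 b^2) * trace(a) - trace(b a^-1 b^2 a) = x^2*y^3 - 2*x*y^2*z - x^2*y + y*z^2 + x*z - y
and trace(b a b a b a) = trace(b a b a) * trace(b a) - trace(a b)   [split at repeated b] = z^3 - 3*z
and trace(b a b a^-1 b a) = trace(b a b a b) * trace(a) - trace(b a b a b a) = x*y*z^2 - x^2*z - z^3 - x*y + 3*z
next, trace(b a^-1 b a^-1 b a) = trace(b a b a^-1 b) * trace(a) - trace(b a b a^-1 b a) = x^2*y^2*z - x^3*y - 2*x*y*z^2 + x^2*z + z^3 + 2*x*y - 3*z
trace(a^-1 b a^-1 b a^-1 b) = trace(b a^-1 b a^-1 b) * trace(a) - trace(b a^-1 b a^-1 b a) = x^3*y^3 - 3*x^2*y^2*z + 3*x*y*z^2 - z^3 - 3*x*y + 3*z
assemble the triple (trace(r) - 2; trace(r a) - x; trace(r b) - y)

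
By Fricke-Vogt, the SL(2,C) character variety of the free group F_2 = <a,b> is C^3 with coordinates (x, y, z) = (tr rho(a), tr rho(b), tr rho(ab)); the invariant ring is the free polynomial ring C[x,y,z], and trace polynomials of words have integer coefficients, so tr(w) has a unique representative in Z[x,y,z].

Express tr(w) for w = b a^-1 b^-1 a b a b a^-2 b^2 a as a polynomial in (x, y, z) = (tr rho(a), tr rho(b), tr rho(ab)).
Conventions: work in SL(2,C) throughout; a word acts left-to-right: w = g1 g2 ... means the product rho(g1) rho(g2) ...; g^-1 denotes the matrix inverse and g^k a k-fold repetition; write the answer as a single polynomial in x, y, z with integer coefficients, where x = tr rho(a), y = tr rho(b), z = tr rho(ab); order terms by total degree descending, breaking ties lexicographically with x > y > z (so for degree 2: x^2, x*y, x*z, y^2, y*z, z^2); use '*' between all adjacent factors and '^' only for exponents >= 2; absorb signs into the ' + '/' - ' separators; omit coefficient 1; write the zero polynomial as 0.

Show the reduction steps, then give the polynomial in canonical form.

apply: tr(b a b a) = tr(b a)*tr(b a) - tr(1)  (split on b) = z^2 - 2
apply: tr(b a b) = tr(b)*tr(a b) - tr(a)  (reduce the b square) = y*z - x
apply: tr(a^2 b a b) = tr(a)*tr(b a b a) - tr(b a b)  (reduce the a square) = x*z^2 - y*z - x
apply: tr(b a^2) = tr(a)*tr(b a) - tr(b)  (reduce the a square) = x*z - y
use: tr(a^2 b a) = tr(a)*tr(b a^2) - tr(b a)  (reduce the a square) = x^2*z - x*y - z
use: tr(a^2 b a b^2) = tr(b)*tr(a^2 b a b) - tr(a^2 b a)  (reduce the b square) = x*y*z^2 - x^2*z - y^2*z + z
apply: tr(b^2 a^2 b a b) = tr(b)*tr(a^2 b a b^2) - tr(a^2 b a b)  (reduce the b square) = x*y^2*z^2 - x^2*y*z - y^3*z - x*z^2 + 2*y*z + x
apply: tr(b a b a b a) = tr(a b a b)*tr(a b) - tr(b a)  (split on a) = z^3 - 3*z
use: tr(b a b a b) = tr(b)*tr(a b a b) - tr(a b a)  (reduce the b square) = y*z^2 - x*z - y
use: tr(a^2 b a b a b) = tr(a)*tr(b a b a b a) - tr(b a b a b)  (reduce the a square) = x*z^3 - y*z^2 - 2*x*z + y
tr(a^2 b a b a) = tr(a)*tr(b a b a^2) - tr(b a b a)  (reduce the a square) = x^2*z^2 - x*y*z - x^2 - z^2 + 2
apply: tr(b^2 a^2 b a b a) = tr(b)*tr(a^2 b a b a b) - tr(a^2 b a b a)  (reduce the b square) = x*y*z^3 - x^2*z^2 - y^2*z^2 - x*y*z + x^2 + y^2 + z^2 - 2
apply: tr(a^-1 b^2 a^2 b a b) = tr(b^2 a^2 b a b)*tr(a) - tr(b^2 a^2 b a b a)  (eliminate a^-1) = x^2*y^2*z^2 - x^3*y*z - x*y^3*z - x*y*z^3 + y^2*z^2 + 3*x*y*z - y^2 - z^2 + 2
apply: tr(a b a b a^-2 b^2 a) = tr(a^-1 b^2 a^2 b a b)*tr(a) - tr(a^-1 b^2 a^2 b a b a)  (eliminate a^-1) = x^3*y^2*z^2 - x^4*y*z - x^2*y^3*z - x^2*y*z^3 + 4*x^2*y*z + y^3*z - x*y^2 - 2*y*z + x
tr(a b a b a b^2) = tr(b)*tr(a b a b a b) - tr(a b a b a)  (reduce the b square) = y*z^3 - x*z^2 - 2*y*z + x
apply: tr(b a b^3 a b a) = tr(b)*tr(a b a b a b^2) - tr(a b a b a b)  (reduce the b square) = y^2*z^3 - x*y*z^2 - 2*y^2*z - z^3 + x*y + 3*z
tr(a b^3 a b) = tr(b)*tr(b a b a b) - tr(b a b a)  (reduce the b square) = y^2*z^2 - x*y*z - y^2 - z^2 + 2
use: tr(a^2) = tr(a)*tr(a) - tr(1)  (reduce the a square) = x^2 - 2
tr(a^2 b^2) = tr(b)*tr(a^2 b) - tr(a^2)  (reduce the b square) = x*y*z - x^2 - y^2 + 2
tr(a b^3 a) = tr(b)*tr(a^2 b^2) - tr(a^2 b)  (reduce the b square) = x*y^2*z - x^2*y - y^3 - x*z + 3*y
apply: tr(b a b^3 a b) = tr(b)*tr(a b^3 a b) - tr(a b^3 a)  (reduce the b square) = y^3*z^2 - 2*x*y^2*z + x^2*y - y*z^2 + x*z - y
apply: tr(a b a b^3 a b a) = tr(a)*tr(b a b^3 a b a) - tr(b a b^3 a b)  (reduce the a square) = x*y^2*z^3 - x^2*y*z^2 - y^3*z^2 - x*z^3 + y*z^2 + 2*x*z + y
use: tr(a b a b a b a b) = tr(a b a b a b)*tr(a b) - tr(b a b a)  (split on a) = z^4 - 4*z^2 + 2
tr(a b a b a b a b^2) = tr(b)*tr(a b a b a b a b) - tr(a b a b a b a)  (reduce the b square) = y*z^4 - x*z^3 - 3*y*z^2 + 2*x*z + y
tr(a b a b^3 a b a b) = tr(b)*tr(a b a b a b a b^2) - tr(a b a b a b a b)  (reduce the b square) = y^2*z^4 - x*y*z^3 - 3*y^2*z^2 - z^4 + 2*x*y*z + y^2 + 4*z^2 - 2
tr(b^2 a b a b^-1 a b a b) = tr(a b a b^3 a b a)*tr(b) - tr(a b a b^3 a b a b)  (eliminate b^-1) = x*y^3*z^3 - x^2*y^2*z^2 - y^4*z^2 - y^2*z^4 + 4*y^2*z^2 + z^4 - 4*z^2 + 2
apply: tr(b a b a b^2 a b) = tr(b)*tr(a b a b^2 a b) - tr(a b a b^2 a)  (reduce the b square) = y^2*z^3 - 2*x*y*z^2 + x^2*z - y^2*z + x*y - z
tr(a b a b a b^2 a b a) = tr(a)*tr(b a b a b^2 a b a) - tr(b a b a b^2 a b)  (reduce the a square) = x*y*z^4 - x^2*z^3 - y^2*z^3 - x*y*z^2 + x^2*z + y^2*z + z
tr(a b a b a b a b a b) = tr(a b)*tr(a b a b a b a b) - tr(a^-1 b^-1 a^-1 b^-1 a^-1 b^-1)  (split on a) = z^5 - 5*z^3 + 5*z
tr(a b a b a b a b a) = tr(a)*tr(b a b a b a b a) - tr(b a b a b a b)  (reduce the a square) = x*z^4 - y*z^3 - 3*x*z^2 + 2*y*z + x
apply: tr(a b a b a b^2 a b a b) = tr(b)*tr(a b a b a b a b a b) - tr(a b a b a b a b a)  (reduce the b square) = y*z^5 - x*z^4 - 4*y*z^3 + 3*x*z^2 + 3*y*z - x
apply: tr(b^2 a b a b^-1 a b a b a) = tr(a b a b a b^2 a b a)*tr(b) - tr(a b a b a b^2 a b a b)  (eliminate b^-1) = x*y^2*z^4 - x^2*y*z^3 - y^3*z^3 - y*z^5 - x*y^2*z^2 + x*z^4 + x^2*y*z + y^3*z + 4*y*z^3 - 3*x*z^2 - 2*y*z + x
tr(b^2 a b a b^-1 a b a b a^-1) = tr(b^2 a b a b^-1 a b a b)*tr(a) - tr(b^2 a b a b^-1 a b a b a)  (eliminate a^-1) = x^2*y^3*z^3 - x^3*y^2*z^2 - x*y^4*z^2 - 2*x*y^2*z^4 + x^2*y*z^3 + y^3*z^3 + y*z^5 + 5*x*y^2*z^2 - x^2*y*z - y^3*z - 4*y*z^3 - x*z^2 + 2*y*z + x
tr(b^-1 a b a b a^-2 b^2 a b a) = tr(b^2 a b a b^-1 a b a b a^-1)*tr(a) - tr(b^2 a b a b^-1 a b a b)  (eliminate a^-1) = x^3*y^3*z^3 - x^4*y^2*z^2 - x^2*y^4*z^2 - 2*x^2*y^2*z^4 + x^3*y*z^3 + x*y*z^5 + 6*x^2*y^2*z^2 + y^4*z^2 + y^2*z^4 - x^3*y*z - x*y^3*z - 4*x*y*z^3 - x^2*z^2 - 4*y^2*z^2 - z^4 + 2*x*y*z + x^2 + 4*z^2 - 2
tr(b a^-1 b^-1 a b a b a^-2 b^2 a) = tr(b^-1 a b a b a^-2 b^2 a b)*tr(a) - tr(b^-1 a b a b a^-2 b^2 a b a)  (eliminate a^-1) = -x^3*y^3*z^3 + 2*x^4*y^2*z^2 + x^2*y^4*z^2 + 2*x^2*y^2*z^4 - x^5*y*z - x^3*y^3*z - 2*x^3*y*z^3 - x*y*z^5 - 6*x^2*y^2*z^2 - y^4*z^2 - y^2*z^4 + 5*x^3*y*z + 2*x*y^3*z + 4*x*y*z^3 - x^2*y^2 + x^2*z^2 + 4*y^2*z^2 + z^4 - 4*x*y*z - 4*z^2 + 2

-x^3*y^3*z^3 + 2*x^4*y^2*z^2 + x^2*y^4*z^2 + 2*x^2*y^2*z^4 - x^5*y*z - x^3*y^3*z - 2*x^3*y*z^3 - x*y*z^5 - 6*x^2*y^2*z^2 - y^4*z^2 - y^2*z^4 + 5*x^3*y*z + 2*x*y^3*z + 4*x*y*z^3 - x^2*y^2 + x^2*z^2 + 4*y^2*z^2 + z^4 - 4*x*y*z - 4*z^2 + 2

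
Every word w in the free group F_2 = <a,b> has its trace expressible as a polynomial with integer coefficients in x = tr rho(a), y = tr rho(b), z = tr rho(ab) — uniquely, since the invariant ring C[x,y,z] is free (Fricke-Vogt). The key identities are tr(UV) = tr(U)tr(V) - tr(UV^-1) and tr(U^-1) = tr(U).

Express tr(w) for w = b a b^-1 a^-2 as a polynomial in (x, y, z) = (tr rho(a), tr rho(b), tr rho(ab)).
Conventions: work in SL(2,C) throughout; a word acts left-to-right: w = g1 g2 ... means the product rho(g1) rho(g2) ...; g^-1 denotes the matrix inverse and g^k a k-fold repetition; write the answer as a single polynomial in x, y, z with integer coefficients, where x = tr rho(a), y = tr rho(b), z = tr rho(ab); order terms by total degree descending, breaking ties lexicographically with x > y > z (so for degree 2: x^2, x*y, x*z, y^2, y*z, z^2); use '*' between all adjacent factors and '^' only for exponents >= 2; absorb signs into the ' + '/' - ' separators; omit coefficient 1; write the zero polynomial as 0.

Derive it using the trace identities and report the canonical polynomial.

-x^2*y*z + x^3 + x*y^2 + x*z^2 - 3*x

so tr(a^-1 b) = tr(b) tr(a) - tr(b a)  (eliminate a^-1) = x*y - z
reduce: tr(b a b) = tr(b) tr(a b) - tr(a)  (reduce the b square) = y*z - x
reduce: tr(b a b a) = tr(a b) tr(a b) - tr(1)  (split on a) = z^2 - 2
tr(a^-1 b a b) = tr(b a b) tr(a) - tr(b a b a)  (eliminate a^-1) = x*y*z - x^2 - z^2 + 2
tr(a^-2 b a b) = tr(a^-1 b a b) tr(a) - tr(a^-1 b a b a)  (eliminate a^-1) = x^2*y*z - x^3 - x*z^2 - y*z + 3*x
tr(b a b^-1 a^-2) = tr(a^-2 b a) tr(b) - tr(a^-2 b a b)  (eliminate b^-1) = -x^2*y*z + x^3 + x*y^2 + x*z^2 - 3*x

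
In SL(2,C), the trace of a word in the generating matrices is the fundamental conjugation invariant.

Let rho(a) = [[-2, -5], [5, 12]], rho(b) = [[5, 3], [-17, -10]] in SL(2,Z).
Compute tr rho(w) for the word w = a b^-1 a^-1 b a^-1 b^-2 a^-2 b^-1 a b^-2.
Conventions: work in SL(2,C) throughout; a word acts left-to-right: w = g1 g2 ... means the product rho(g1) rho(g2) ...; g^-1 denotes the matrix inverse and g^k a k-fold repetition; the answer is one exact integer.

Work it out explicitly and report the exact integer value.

-1191991890

rho(a) = [[-2, -5], [5, 12]]
... * rho(b^-1) = [[-10, -3], [17, 5]]  ->  [[-65, -19], [154, 45]]
... * rho(a^-1) = [[12, 5], [-5, -2]]  ->  [[-685, -287], [1623, 680]]
... * rho(b) = [[5, 3], [-17, -10]]  ->  [[1454, 815], [-3445, -1931]]
... * rho(a^-1) = [[12, 5], [-5, -2]]  ->  [[13373, 5640], [-31685, -13363]]
... * rho(b^-1) = [[-10, -3], [17, 5]]  ->  [[-37850, -11919], [89679, 28240]]
... * rho(b^-1) = [[-10, -3], [17, 5]]  ->  [[175877, 53955], [-416710, -127837]]
... * rho(a^-1) = [[12, 5], [-5, -2]]  ->  [[1840749, 771475], [-4361335, -1827876]]
... * rho(a^-1) = [[12, 5], [-5, -2]]  ->  [[18231613, 7660795], [-43196640, -18150923]]
... * rho(b^-1) = [[-10, -3], [17, 5]]  ->  [[-52082615, -16390864], [123400709, 38835305]]
... * rho(a) = [[-2, -5], [5, 12]]  ->  [[22210910, 63722707], [-52624893, -150979885]]
... * rho(b^-1) = [[-10, -3], [17, 5]]  ->  [[861176919, 251980805], [-2040409115, -597024746]]
... * rho(b^-1) = [[-10, -3], [17, 5]]  ->  [[-4328095505, -1323626732], [10254670468, 3136103615]]
tr = -4328095505 + 3136103615 = -1191991890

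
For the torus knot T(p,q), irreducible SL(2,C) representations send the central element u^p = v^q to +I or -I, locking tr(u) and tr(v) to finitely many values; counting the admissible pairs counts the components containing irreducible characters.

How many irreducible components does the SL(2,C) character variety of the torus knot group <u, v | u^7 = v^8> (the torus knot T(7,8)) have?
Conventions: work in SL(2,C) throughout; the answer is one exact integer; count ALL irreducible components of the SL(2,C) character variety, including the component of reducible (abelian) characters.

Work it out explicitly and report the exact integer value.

For T(7,8): irreducibility forces the central element u^7 = v^8 to one of +I, -I.
So on each irreducible component the traces are pinned: tr(u) = 2*cos(pi*alpha/7) with 1 <= alpha <= 6, tr(v) = 2*cos(pi*beta/8) with 1 <= beta <= 7.
u^7 = (-1)^alpha I and v^8 = (-1)^beta I must agree, so alpha and beta have equal parity.
count pairs: odd alpha (3 choices) x odd beta (4), plus even alpha (3) x even beta (3): 3*4 + 3*3 = 21.
components with irreducible characters: 21; plus the single component of reducible (abelian) characters: total 22.

22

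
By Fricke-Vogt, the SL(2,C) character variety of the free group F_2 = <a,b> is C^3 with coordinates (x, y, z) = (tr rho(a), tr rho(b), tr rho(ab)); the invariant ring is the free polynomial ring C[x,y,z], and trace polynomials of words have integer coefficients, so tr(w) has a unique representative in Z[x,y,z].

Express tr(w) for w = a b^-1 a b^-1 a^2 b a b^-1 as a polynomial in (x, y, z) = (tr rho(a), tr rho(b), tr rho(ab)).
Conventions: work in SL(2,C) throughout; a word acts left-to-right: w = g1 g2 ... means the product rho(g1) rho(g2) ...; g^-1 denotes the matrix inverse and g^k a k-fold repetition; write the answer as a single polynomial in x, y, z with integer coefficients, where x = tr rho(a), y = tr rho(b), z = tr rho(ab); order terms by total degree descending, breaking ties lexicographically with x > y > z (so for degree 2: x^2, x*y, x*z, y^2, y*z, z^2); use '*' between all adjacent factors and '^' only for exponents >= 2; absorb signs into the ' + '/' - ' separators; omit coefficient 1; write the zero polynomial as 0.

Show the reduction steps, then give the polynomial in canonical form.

next, tr(b a^2) = tr(a) tr(b a) - tr(b)   [square of a] = x*z - y
tr(a^2 b a) = tr(a) tr(b a^2) - tr(b a)   [square of a] = x^2*z - x*y - z
next, tr(a^3 b a) = tr(a) tr(a^2 b a) - tr(a^2 b)   [square of a] = x^3*z - x^2*y - 2*x*z + y
next, tr(a^3 b a^2) = tr(a) tr(a^3 b a) - tr(a^3 b)   [square of a] = x^4*z - x^3*y - 3*x^2*z + 2*x*y + z
and tr(b a b a) = tr(b a) tr(b a) - tr(1)   [split at a repeated b] = z^2 - 2
tr(b a b) = tr(b) tr(a b) - tr(a)   [square of b] = y*z - x
next, tr(b a^2 b a) = tr(a) tr(b a b a) - tr(b a b)   [square of a] = x*z^2 - y*z - x
and tr(b^2) = tr(b) tr(b) - tr(1)   [square of b] = y^2 - 2
and tr(b a^2 b) = tr(a) tr(b^2 a) - tr(b^2)   [square of a] = x*y*z - x^2 - y^2 + 2
tr(a b a^2 b a) = tr(a) tr(b a^2 b a) - tr(b a^2 b)   [square of a] = x^2*z^2 - 2*x*y*z + y^2 - 2
tr(a^3 b a^2 b) = tr(a) tr(a b a^2 b a) - tr(a b a^2 b)   [square of a] = x^3*z^2 - 2*x^2*y*z + x*y^2 - x*z^2 + y*z - x
tr(a^2 b a^2 b^-1 a) = tr(a^3 b a^2) tr(b) - tr(a^3 b a^2 b)   [inverse elimination on b] = x^4*y*z - x^3*y^2 - x^3*z^2 - x^2*y*z + x*y^2 + x*z^2 + x
and tr(b a b a b a) = tr(b a) tr(b a b a) - tr(b^-1 a^-1)   [split at a repeated b] = z^3 - 3*z
next, tr(b a b a b) = tr(b) tr(a b a b) - tr(a b a)   [square of b] = y*z^2 - x*z - y
tr(b a^2 b a b a) = tr(a) tr(b a b a b a) - tr(b a b a b)   [square of a] = x*z^3 - y*z^2 - 2*x*z + y
tr(b a^2 b a b) = tr(b) tr(a^2 b a b) - tr(a^2 b a)   [square of b] = x*y*z^2 - x^2*z - y^2*z + z
tr(a b a^2 b a^2 b) = tr(a) tr(b a^2 b a b a) - tr(b a^2 b a b)   [square of a] = x^2*z^3 - 2*x*y*z^2 - x^2*z + y^2*z + x*y - z
tr(a^2 b a^2 b^-1 a b) = tr(a b a^2 b a^2) tr(b) - tr(a b a^2 b a^2 b)   [inverse elimination on b] = x^3*y*z^2 - 2*x^2*y^2*z - x^2*z^3 + x*y^3 + x*y*z^2 + x^2*z - 2*x*y + z
tr(a b^-1 a b^-1 a^2 b a) = tr(a^2 b a^2 b^-1 a) tr(b) - tr(a^2 b a^2 b^-1 a b)   [inverse elimination on b] = x^4*y^2*z - x^3*y^3 - 2*x^3*y*z^2 + x^2*y^2*z + x^2*z^3 - x^2*z + 3*x*y - z
next, tr(a^2 b a b a) = tr(a) tr(b a b a^2) - tr(b a b a)   [square of a] = x^2*z^2 - x*y*z - x^2 - z^2 + 2
and tr(a^3 b a b a) = tr(a) tr(a^2 b a b a) - tr(a^2 b a b)   [square of a] = x^3*z^2 - x^2*y*z - x^3 - 2*x*z^2 + y*z + 3*x
and tr(a^3 b a b a b) = tr(a) tr(a b a b a b a) - tr(a b a b a b)   [square of a] = x^2*z^3 - x*y*z^2 - 2*x^2*z - z^3 + x*y + 3*z
tr(a^2 b a b a b^-1 a) = tr(a^3 b a b a) tr(b) - tr(a^3 b a b a b)   [inverse elimination on b] = x^3*y*z^2 - x^2*y^2*z - x^2*z^3 - x^3*y - x*y*z^2 + 2*x^2*z + y^2*z + z^3 + 2*x*y - 3*z
tr(b a b a b a b a) = tr(b a b a) tr(b a b a) - tr(1)   [split at a repeated b] = z^4 - 4*z^2 + 2
tr(b a b a b a b) = tr(b) tr(a b a b a b) - tr(a b a b a)   [square of b] = y*z^3 - x*z^2 - 2*y*z + x
tr(a b a^2 b a b a b) = tr(a) tr(b a b a b a b a) - tr(b a b a b a b)   [square of a] = x*z^4 - y*z^3 - 3*x*z^2 + 2*y*z + x
tr(a^2 b a b a b^-1 a b) = tr(a b a^2 b a b a) tr(b) - tr(a b a^2 b a b a b)   [inverse elimination on b] = x^2*y*z^3 - 2*x*y^2*z^2 - x*z^4 - x^2*y*z + y^3*z + y*z^3 + x*y^2 + 3*x*z^2 - 3*y*z - x
next, tr(a b^-1 a b^-1 a^2 b a b) = tr(a^2 b a b a b^-1 a) tr(b) - tr(a^2 b a b a b^-1 a b)   [inverse elimination on b] = x^3*y^2*z^2 - x^2*y^3*z - 2*x^2*y*z^3 - x^3*y^2 + x*y^2*z^2 + x*z^4 + 3*x^2*y*z + x*y^2 - 3*x*z^2 + x
and tr(a b^-1 a b^-1 a^2 b a b^-1) = tr(a b^-1 a b^-1 a^2 b a) tr(b) - tr(a b^-1 a b^-1 a^2 b a b)   [inverse elimination on b] = x^4*y^3*z - x^3*y^4 - 3*x^3*y^2*z^2 + 2*x^2*y^3*z + 3*x^2*y*z^3 + x^3*y^2 - x*y^2*z^2 - x*z^4 - 4*x^2*y*z + 2*x*y^2 + 3*x*z^2 - y*z - x

x^4*y^3*z - x^3*y^4 - 3*x^3*y^2*z^2 + 2*x^2*y^3*z + 3*x^2*y*z^3 + x^3*y^2 - x*y^2*z^2 - x*z^4 - 4*x^2*y*z + 2*x*y^2 + 3*x*z^2 - y*z - x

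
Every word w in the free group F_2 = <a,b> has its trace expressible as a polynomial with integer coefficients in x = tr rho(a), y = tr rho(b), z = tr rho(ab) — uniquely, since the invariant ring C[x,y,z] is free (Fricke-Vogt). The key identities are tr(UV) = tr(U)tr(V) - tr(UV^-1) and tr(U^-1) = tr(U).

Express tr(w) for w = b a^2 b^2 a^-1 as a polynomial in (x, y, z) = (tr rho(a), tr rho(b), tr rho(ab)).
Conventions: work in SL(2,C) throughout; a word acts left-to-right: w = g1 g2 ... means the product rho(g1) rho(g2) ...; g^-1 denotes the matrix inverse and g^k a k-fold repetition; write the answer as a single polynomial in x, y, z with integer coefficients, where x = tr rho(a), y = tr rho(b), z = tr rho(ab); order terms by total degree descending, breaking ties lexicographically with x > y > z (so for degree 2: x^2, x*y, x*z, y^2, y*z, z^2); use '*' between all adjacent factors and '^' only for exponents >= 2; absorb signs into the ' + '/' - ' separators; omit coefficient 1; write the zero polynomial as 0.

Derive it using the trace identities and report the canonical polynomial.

trace(a^2 b) = trace(a)*trace(b a) - trace(b)   [square of a] = x*z - y
trace(a^2) = trace(a)*trace(a) - trace(1)   [square of a] = x^2 - 2
use: trace(b a^2 b) = trace(b)*trace(a^2 b) - trace(a^2)   [square of b] = x*y*z - x^2 - y^2 + 2
apply: trace(b a^2 b^2) = trace(b)*trace(b a^2 b) - trace(b a^2)   [square of b] = x*y^2*z - x^2*y - y^3 - x*z + 3*y
use: trace(a b a b) = trace(a b)*trace(a b) - trace(1)   [split at a repeated a] = z^2 - 2
trace(b^2 a b a) = trace(b)*trace(a b a b) - trace(a b a)   [square of b] = y*z^2 - x*z - y
trace(b a b) = trace(b)*trace(a b) - trace(a)   [square of b] = y*z - x
trace(b^2 a b) = trace(b)*trace(b a b) - trace(b a)   [square of b] = y^2*z - x*y - z
apply: trace(b a^2 b^2 a) = trace(a)*trace(b^2 a b a) - trace(b^2 a b)   [square of a] = x*y*z^2 - x^2*z - y^2*z + z
trace(b a^2 b^2 a^-1) = trace(b a^2 b^2)*trace(a) - trace(b a^2 b^2 a)   [inverse elimination on a] = x^2*y^2*z - x^3*y - x*y^3 - x*y*z^2 + y^2*z + 3*x*y - z

x^2*y^2*z - x^3*y - x*y^3 - x*y*z^2 + y^2*z + 3*x*y - z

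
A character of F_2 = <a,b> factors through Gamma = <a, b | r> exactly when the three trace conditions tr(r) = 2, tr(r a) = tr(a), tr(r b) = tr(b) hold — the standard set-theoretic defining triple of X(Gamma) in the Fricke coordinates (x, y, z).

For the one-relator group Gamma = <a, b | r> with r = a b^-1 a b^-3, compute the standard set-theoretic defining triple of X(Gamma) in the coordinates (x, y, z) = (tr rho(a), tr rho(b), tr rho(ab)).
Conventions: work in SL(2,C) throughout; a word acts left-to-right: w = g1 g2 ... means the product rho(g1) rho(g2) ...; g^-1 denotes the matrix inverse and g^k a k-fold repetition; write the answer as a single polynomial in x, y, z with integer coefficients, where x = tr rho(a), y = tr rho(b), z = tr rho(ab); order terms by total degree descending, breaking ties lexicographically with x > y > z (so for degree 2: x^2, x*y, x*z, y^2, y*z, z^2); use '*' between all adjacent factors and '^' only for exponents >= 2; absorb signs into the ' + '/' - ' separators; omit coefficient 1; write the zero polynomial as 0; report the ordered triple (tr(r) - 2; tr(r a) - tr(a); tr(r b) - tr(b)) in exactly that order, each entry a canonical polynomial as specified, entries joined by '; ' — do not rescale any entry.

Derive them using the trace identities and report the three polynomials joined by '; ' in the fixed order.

use: trace(a^2) = trace(a) * trace(a) - trace(1) = x^2 - 2
trace(a^2 b) = trace(a) * trace(b a) - trace(b) = x*z - y
trace(a b^-1 a) = trace(a^2) * trace(b) - trace(a^2 b) = x^2*y - x*z - y
apply: trace(a b a b) = trace(a b) * trace(a b) - trace(1) = z^2 - 2
trace(a b^-1 a b) = trace(a b a) * trace(b) - trace(a b a b) = x*y*z - y^2 - z^2 + 2
trace(a b^-1 a b^-1) = trace(a b^-1 a) * trace(b) - trace(a b^-1 a b) = x^2*y^2 - 2*x*y*z + z^2 - 2
use: trace(b^-2 a b^-1 a) = trace(a b^-1 a b^-1) * trace(b) - trace(a b^-1 a) = x^2*y^3 - 2*x*y^2*z - x^2*y + y*z^2 + x*z - y
trace(a b^-1 a b^-3) = trace(b^-2 a b^-1 a) * trace(b) - trace(b^-2 a b^-1 a b) = x^2*y^4 - 2*x*y^3*z - 2*x^2*y^2 + y^2*z^2 + 3*x*y*z - y^2 - z^2 + 2
trace(a^3) = trace(a) * trace(a^2) - trace(a)  (reduce the a square) = x^3 - 3*x
use: trace(a^3 b) = trace(a) * trace(a b a) - trace(a b)  (reduce the a square) = x^2*z - x*y - z
trace(a b^-1 a^2) = trace(a^3) * trace(b) - trace(a^3 b)  (eliminate b^-1) = x^3*y - x^2*z - 2*x*y + z
trace(b a b) = trace(b) * trace(a b) - trace(a)  (reduce the b square) = y*z - x
apply: trace(a^2 b a b) = trace(a) * trace(b a b a) - trace(b a b)  (reduce the a square) = x*z^2 - y*z - x
trace(a b^-1 a^2 b) = trace(a^2 b a) * trace(b) - trace(a^2 b a b)  (eliminate b^-1) = x^2*y*z - x*y^2 - x*z^2 + x
trace(a^2 b^-1 a b^-1) = trace(a b^-1 a^2) * trace(b) - trace(a b^-1 a^2 b)  (eliminate b^-1) = x^3*y^2 - 2*x^2*y*z - x*y^2 + x*z^2 + y*z - x
trace(b^-2 a^2 b^-1 a) = trace(a^2 b^-1 a b^-1) * trace(b) - trace(a^2 b^-1 a)  (eliminate b^-1) = x^3*y^3 - 2*x^2*y^2*z - x^3*y - x*y^3 + x*y*z^2 + x^2*z + y^2*z + x*y - z
use: trace(a b^-1 a b^-3 a) = trace(b^-2 a^2 b^-1 a) * trace(b) - trace(b^-2 a^2 b^-1 a b)  (eliminate b^-1) = x^3*y^4 - 2*x^2*y^3*z - 2*x^3*y^2 - x*y^4 + x*y^2*z^2 + 3*x^2*y*z + y^3*z + 2*x*y^2 - x*z^2 - 2*y*z + x
assemble the triple (trace(r) - 2; trace(r a) - x; trace(r b) - y)

x^2*y^4 - 2*x*y^3*z - 2*x^2*y^2 + y^2*z^2 + 3*x*y*z - y^2 - z^2; x^3*y^4 - 2*x^2*y^3*z - 2*x^3*y^2 - x*y^4 + x*y^2*z^2 + 3*x^2*y*z + y^3*z + 2*x*y^2 - x*z^2 - 2*y*z; x^2*y^3 - 2*x*y^2*z - x^2*y + y*z^2 + x*z - 2*y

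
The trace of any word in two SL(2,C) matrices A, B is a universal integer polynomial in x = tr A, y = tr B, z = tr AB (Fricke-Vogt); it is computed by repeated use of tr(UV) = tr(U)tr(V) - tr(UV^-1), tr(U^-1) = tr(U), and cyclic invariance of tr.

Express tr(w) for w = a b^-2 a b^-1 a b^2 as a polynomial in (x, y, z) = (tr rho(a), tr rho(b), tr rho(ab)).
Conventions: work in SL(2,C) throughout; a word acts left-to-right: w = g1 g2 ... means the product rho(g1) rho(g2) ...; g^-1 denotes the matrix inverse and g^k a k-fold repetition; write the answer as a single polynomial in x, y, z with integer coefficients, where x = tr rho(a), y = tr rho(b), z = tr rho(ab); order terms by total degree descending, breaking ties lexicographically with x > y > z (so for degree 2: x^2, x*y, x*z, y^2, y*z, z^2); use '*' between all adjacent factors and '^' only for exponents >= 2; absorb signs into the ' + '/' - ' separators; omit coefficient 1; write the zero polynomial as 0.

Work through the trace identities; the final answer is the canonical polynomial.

x^2*y^4*z - x^3*y^3 - x*y^5 - 2*x*y^3*z^2 + x^2*y^2*z + y^4*z + y^2*z^3 + x^3*y + 4*x*y^3 - x^2*z - 4*y^2*z - 2*x*y + z

trace(b^2 a) = trace(b) trace(a b) - trace(a) = y*z - x
trace(b^2) = trace(b) trace(b) - trace(1) = y^2 - 2
trace(a b^2 a) = trace(a) trace(b^2 a) - trace(b^2) = x*y*z - x^2 - y^2 + 2
trace(a^2 b^2 a) = trace(a) trace(a b^2 a) - trace(a b^2) = x^2*y*z - x^3 - x*y^2 - y*z + 3*x
trace(a b a b) = trace(a b) trace(a b) - trace(1)   [split at repeated a] = z^2 - 2
trace(a b a) = trace(a) trace(b a) - trace(b) = x*z - y
trace(b^2 a b a) = trace(b) trace(a b a b) - trace(a b a) = y*z^2 - x*z - y
trace(b^2 a b) = trace(b) trace(a b^2) - trace(a b) = y^2*z - x*y - z
trace(a^2 b^2 a b) = trace(a) trace(b^2 a b a) - trace(b^2 a b) = x*y*z^2 - x^2*z - y^2*z + z
trace(b^-1 a^2 b^2 a) = trace(a^2 b^2 a) trace(b) - trace(a^2 b^2 a b) = x^2*y^2*z - x^3*y - x*y^3 - x*y*z^2 + x^2*z + 3*x*y - z
trace(a b^2 a b^-2 a) = trace(b^-1 a^2 b^2 a) trace(b) - trace(b^-1 a^2 b^2 a b) = x^2*y^3*z - x^3*y^2 - x*y^4 - x*y^2*z^2 + x^3 + 4*x*y^2 - 3*x
trace(a^2 b a b) = trace(a) trace(b a b a) - trace(b a b) = x*z^2 - y*z - x
trace(a^2 b a) = trace(a) trace(a b a) - trace(a b) = x^2*z - x*y - z
trace(a b a b^2 a) = trace(b) trace(a^2 b a b) - trace(a^2 b a) = x*y*z^2 - x^2*z - y^2*z + z
trace(a b a b a b) = trace(b a b a) trace(b a) - trace(a b)   [split at repeated b] = z^3 - 3*z
trace(a b a b^2 a b) = trace(b) trace(a b a b a b) - trace(a b a b a) = y*z^3 - x*z^2 - 2*y*z + x
trace(b^-1 a b a b^2 a) = trace(a b a b^2 a) trace(b) - trace(a b a b^2 a b) = x*y^2*z^2 - x^2*y*z - y^3*z - y*z^3 + x*z^2 + 3*y*z - x
trace(a b^2 a b^-2 a b) = trace(b^-1 a b a b^2 a) trace(b) - trace(b^-1 a b a b^2 a b) = x*y^3*z^2 - x^2*y^2*z - y^4*z - y^2*z^3 + x^2*z + 4*y^2*z - x*y - z
trace(a b^-2 a b^-1 a b^2) = trace(a b^2 a b^-2 a) trace(b) - trace(a b^2 a b^-2 a b) = x^2*y^4*z - x^3*y^3 - x*y^5 - 2*x*y^3*z^2 + x^2*y^2*z + y^4*z + y^2*z^3 + x^3*y + 4*x*y^3 - x^2*z - 4*y^2*z - 2*x*y + z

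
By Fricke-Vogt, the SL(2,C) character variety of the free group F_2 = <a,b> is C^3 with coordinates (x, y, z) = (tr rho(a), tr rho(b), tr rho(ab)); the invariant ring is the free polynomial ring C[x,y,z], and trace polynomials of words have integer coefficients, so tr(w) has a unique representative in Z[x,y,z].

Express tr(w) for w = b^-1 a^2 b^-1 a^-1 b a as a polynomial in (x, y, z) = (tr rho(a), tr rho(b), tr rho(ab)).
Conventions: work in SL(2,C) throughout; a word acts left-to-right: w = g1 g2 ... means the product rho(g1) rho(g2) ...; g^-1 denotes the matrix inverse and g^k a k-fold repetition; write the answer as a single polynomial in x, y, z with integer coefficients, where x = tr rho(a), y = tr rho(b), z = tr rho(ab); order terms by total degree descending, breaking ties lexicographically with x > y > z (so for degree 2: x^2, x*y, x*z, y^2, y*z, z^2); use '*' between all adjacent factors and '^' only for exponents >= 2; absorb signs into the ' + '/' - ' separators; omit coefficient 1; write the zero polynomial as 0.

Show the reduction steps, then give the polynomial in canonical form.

-x^3*y^2*z + x^4*y + x^2*y^3 + 2*x^2*y*z^2 - x^3*z - x*z^3 - 4*x^2*y - y^3 - y*z^2 + 3*x*z + 3*y

trace(a b a) = trace(a) * trace(b a) - trace(b)  (reduce the a square) = x*z - y
next, trace(a b a b) = trace(a b) * trace(a b) - trace(1)  (split on a) = z^2 - 2
and trace(b a b^-1 a) = trace(a b a) * trace(b) - trace(a b a b)  (eliminate b^-1) = x*y*z - y^2 - z^2 + 2
trace(a^3 b) = trace(a) * trace(a b a) - trace(a b)  (reduce the a square) = x^2*z - x*y - z
trace(a^2) = trace(a) * trace(a) - trace(1)  (reduce the a square) = x^2 - 2
and trace(a^3) = trace(a) * trace(a^2) - trace(a)  (reduce the a square) = x^3 - 3*x
next, trace(a^2 b^2 a) = trace(b) * trace(a^3 b) - trace(a^3)  (reduce the b square) = x^2*y*z - x^3 - x*y^2 - y*z + 3*x
trace(b a b) = trace(b) * trace(a b) - trace(a)  (reduce the b square) = y*z - x
trace(a b a^2 b) = trace(a) * trace(b a b a) - trace(b a b)  (reduce the a square) = x*z^2 - y*z - x
trace(a^2 b^2 a b) = trace(b) * trace(a b a^2 b) - trace(a b a^2)  (reduce the b square) = x*y*z^2 - x^2*z - y^2*z + z
and trace(b a b^-1 a^2 b) = trace(a^2 b^2 a) * trace(b) - trace(a^2 b^2 a b)  (eliminate b^-1) = x^2*y^2*z - x^3*y - x*y^3 - x*y*z^2 + x^2*z + 3*x*y - z
and trace(a^2 b a b a) = trace(a) * trace(b a b a^2) - trace(b a b a)  (reduce the a square) = x^2*z^2 - x*y*z - x^2 - z^2 + 2
next, trace(b a b a b a) = trace(a b) * trace(a b a b) - trace(a^-1 b^-1)  (split on a) = z^3 - 3*z
and trace(b a b a b) = trace(b) * trace(a b a b) - trace(a b a)  (reduce the b square) = y*z^2 - x*z - y
trace(a^2 b a b a b) = trace(a) * trace(b a b a b a) - trace(b a b a b)  (reduce the a square) = x*z^3 - y*z^2 - 2*x*z + y
next, trace(b a b^-1 a^2 b a) = trace(a^2 b a b a) * trace(b) - trace(a^2 b a b a b)  (eliminate b^-1) = x^2*y*z^2 - x*y^2*z - x*z^3 - x^2*y + 2*x*z + y
trace(a^-1 b a b^-1 a^2 b) = trace(b a b^-1 a^2 b) * trace(a) - trace(b a b^-1 a^2 b a)  (eliminate a^-1) = x^3*y^2*z - x^4*y - x^2*y^3 - 2*x^2*y*z^2 + x^3*z + x*y^2*z + x*z^3 + 4*x^2*y - 3*x*z - y
trace(b^-1 a^2 b^-1 a^-1 b a) = trace(a^-1 b a b^-1 a^2) * trace(b) - trace(a^-1 b a b^-1 a^2 b)  (eliminate b^-1) = -x^3*y^2*z + x^4*y + x^2*y^3 + 2*x^2*y*z^2 - x^3*z - x*z^3 - 4*x^2*y - y^3 - y*z^2 + 3*x*z + 3*y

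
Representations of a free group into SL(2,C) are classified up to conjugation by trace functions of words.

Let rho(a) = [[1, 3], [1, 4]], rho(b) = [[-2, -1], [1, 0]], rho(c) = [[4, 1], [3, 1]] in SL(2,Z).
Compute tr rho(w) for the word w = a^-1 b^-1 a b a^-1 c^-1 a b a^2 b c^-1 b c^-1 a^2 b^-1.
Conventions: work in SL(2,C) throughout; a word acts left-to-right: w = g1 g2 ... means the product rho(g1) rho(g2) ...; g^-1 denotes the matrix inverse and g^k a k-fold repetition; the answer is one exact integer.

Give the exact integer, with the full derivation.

rho(a^-1) = [[4, -3], [-1, 1]]
... * rho(b^-1) = [[0, 1], [-1, -2]]  ->  [[3, 10], [-1, -3]]
... * rho(a) = [[1, 3], [1, 4]]  ->  [[13, 49], [-4, -15]]
... * rho(b) = [[-2, -1], [1, 0]]  ->  [[23, -13], [-7, 4]]
... * rho(a^-1) = [[4, -3], [-1, 1]]  ->  [[105, -82], [-32, 25]]
... * rho(c^-1) = [[1, -1], [-3, 4]]  ->  [[351, -433], [-107, 132]]
... * rho(a) = [[1, 3], [1, 4]]  ->  [[-82, -679], [25, 207]]
... * rho(b) = [[-2, -1], [1, 0]]  ->  [[-515, 82], [157, -25]]
... * rho(a) = [[1, 3], [1, 4]]  ->  [[-433, -1217], [132, 371]]
... * rho(a) = [[1, 3], [1, 4]]  ->  [[-1650, -6167], [503, 1880]]
... * rho(b) = [[-2, -1], [1, 0]]  ->  [[-2867, 1650], [874, -503]]
... * rho(c^-1) = [[1, -1], [-3, 4]]  ->  [[-7817, 9467], [2383, -2886]]
... * rho(b) = [[-2, -1], [1, 0]]  ->  [[25101, 7817], [-7652, -2383]]
... * rho(c^-1) = [[1, -1], [-3, 4]]  ->  [[1650, 6167], [-503, -1880]]
... * rho(a) = [[1, 3], [1, 4]]  ->  [[7817, 29618], [-2383, -9029]]
... * rho(a) = [[1, 3], [1, 4]]  ->  [[37435, 141923], [-11412, -43265]]
... * rho(b^-1) = [[0, 1], [-1, -2]]  ->  [[-141923, -246411], [43265, 75118]]
tr = -141923 + 75118 = -66805

-66805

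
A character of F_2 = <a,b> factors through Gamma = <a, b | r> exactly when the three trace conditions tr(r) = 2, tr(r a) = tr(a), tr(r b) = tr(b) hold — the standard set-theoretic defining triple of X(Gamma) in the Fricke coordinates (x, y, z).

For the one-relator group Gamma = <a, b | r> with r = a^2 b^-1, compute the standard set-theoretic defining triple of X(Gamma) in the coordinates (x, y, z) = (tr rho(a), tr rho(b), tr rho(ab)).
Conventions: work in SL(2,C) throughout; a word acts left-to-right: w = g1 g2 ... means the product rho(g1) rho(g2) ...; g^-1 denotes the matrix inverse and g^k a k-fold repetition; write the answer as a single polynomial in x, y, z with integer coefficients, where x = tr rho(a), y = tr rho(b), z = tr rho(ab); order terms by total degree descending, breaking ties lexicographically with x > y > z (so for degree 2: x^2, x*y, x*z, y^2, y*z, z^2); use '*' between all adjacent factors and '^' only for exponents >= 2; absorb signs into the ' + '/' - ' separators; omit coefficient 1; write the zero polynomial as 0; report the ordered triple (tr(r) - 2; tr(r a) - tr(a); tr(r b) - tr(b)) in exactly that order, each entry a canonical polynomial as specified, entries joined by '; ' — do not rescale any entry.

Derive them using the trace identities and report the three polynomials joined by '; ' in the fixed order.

tr(a^2) = tr(a)*tr(a) - tr(1)   [square of a] = x^2 - 2
tr(a^2 b) = tr(a)*tr(b a) - tr(b)   [square of a] = x*z - y
tr(a^2 b^-1) = tr(a^2)*tr(b) - tr(a^2 b)   [inverse elimination on b] = x^2*y - x*z - y
tr(a^3) = tr(a)*tr(a^2) - tr(a)  (reduce the a square) = x^3 - 3*x
tr(a^3 b) = tr(a)*tr(a b a) - tr(a b)  (reduce the a square) = x^2*z - x*y - z
tr(a^2 b^-1 a) = tr(a^3)*tr(b) - tr(a^3 b)  (eliminate b^-1) = x^3*y - x^2*z - 2*x*y + z
assemble the triple (tr(r) - 2; tr(r a) - x; tr(r b) - y)

x^2*y - x*z - y - 2; x^3*y - x^2*z - 2*x*y - x + z; x^2 - y - 2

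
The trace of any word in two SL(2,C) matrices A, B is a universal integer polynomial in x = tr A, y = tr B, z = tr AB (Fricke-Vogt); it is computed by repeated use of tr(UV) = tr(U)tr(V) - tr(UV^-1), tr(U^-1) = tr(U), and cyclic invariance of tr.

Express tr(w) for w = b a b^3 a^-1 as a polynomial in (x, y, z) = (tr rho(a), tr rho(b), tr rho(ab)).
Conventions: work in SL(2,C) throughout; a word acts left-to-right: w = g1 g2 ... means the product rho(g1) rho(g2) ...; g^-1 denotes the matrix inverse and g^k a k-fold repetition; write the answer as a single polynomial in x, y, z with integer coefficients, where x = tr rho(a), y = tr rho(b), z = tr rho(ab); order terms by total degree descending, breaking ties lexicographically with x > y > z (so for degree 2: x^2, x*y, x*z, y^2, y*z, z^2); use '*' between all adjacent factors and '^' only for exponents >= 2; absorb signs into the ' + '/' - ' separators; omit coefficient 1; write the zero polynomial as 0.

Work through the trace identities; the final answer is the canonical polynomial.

so trace(a b^2) = trace(b)*trace(a b) - trace(a)   [square of b] = y*z - x
trace(b a b^2) = trace(b)*trace(a b^2) - trace(a b)   [square of b] = y^2*z - x*y - z
trace(b a b^3) = trace(b)*trace(b a b^2) - trace(b a b)   [square of b] = y^3*z - x*y^2 - 2*y*z + x
so trace(a b a b) = trace(a b)*trace(a b) - trace(1)   [split at a repeated a] = z^2 - 2
so trace(a b a) = trace(a)*trace(b a) - trace(b)   [square of a] = x*z - y
reduce: trace(a b a b^2) = trace(b)*trace(a b a b) - trace(a b a)   [square of b] = y*z^2 - x*z - y
trace(b a b^3 a) = trace(b)*trace(a b a b^2) - trace(a b a b)   [square of b] = y^2*z^2 - x*y*z - y^2 - z^2 + 2
so trace(b a b^3 a^-1) = trace(b a b^3)*trace(a) - trace(b a b^3 a)   [inverse elimination on a] = x*y^3*z - x^2*y^2 - y^2*z^2 - x*y*z + x^2 + y^2 + z^2 - 2

x*y^3*z - x^2*y^2 - y^2*z^2 - x*y*z + x^2 + y^2 + z^2 - 2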